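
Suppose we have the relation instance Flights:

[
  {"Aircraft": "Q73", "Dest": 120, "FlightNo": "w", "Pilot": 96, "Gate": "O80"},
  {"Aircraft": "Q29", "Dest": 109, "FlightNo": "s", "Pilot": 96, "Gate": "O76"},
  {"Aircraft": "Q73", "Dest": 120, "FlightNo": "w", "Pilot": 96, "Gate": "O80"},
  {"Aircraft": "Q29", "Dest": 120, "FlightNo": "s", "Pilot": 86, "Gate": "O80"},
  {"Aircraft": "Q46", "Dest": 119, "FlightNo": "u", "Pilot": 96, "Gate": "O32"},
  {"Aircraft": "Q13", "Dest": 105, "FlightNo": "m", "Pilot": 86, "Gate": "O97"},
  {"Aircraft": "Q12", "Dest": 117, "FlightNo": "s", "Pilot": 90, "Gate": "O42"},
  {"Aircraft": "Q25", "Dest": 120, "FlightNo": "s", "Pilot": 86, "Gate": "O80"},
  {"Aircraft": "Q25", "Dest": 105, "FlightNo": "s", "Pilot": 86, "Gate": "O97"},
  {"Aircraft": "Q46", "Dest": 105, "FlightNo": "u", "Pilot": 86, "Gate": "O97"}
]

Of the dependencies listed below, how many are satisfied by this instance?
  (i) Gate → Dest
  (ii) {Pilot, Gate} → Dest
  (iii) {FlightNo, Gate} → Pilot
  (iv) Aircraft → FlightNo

(i) Gate → Dest: every LHS value maps to a single RHS value — holds.
(ii) {Pilot, Gate} → Dest: every LHS value maps to a single RHS value — holds.
(iii) {FlightNo, Gate} → Pilot: every LHS value maps to a single RHS value — holds.
(iv) Aircraft → FlightNo: every LHS value maps to a single RHS value — holds.
4 of the 4 dependencies hold.

4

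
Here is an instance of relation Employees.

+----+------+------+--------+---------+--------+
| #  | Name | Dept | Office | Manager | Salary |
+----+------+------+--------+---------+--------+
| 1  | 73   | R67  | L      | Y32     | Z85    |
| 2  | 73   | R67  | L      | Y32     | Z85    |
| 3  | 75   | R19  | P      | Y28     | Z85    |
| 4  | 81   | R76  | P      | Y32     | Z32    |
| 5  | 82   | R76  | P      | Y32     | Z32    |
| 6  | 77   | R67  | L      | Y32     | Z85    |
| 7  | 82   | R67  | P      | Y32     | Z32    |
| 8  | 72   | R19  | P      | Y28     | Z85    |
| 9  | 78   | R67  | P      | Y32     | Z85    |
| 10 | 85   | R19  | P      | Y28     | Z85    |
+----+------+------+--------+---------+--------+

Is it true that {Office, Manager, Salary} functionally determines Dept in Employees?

No

(Office=L, Manager=Y32, Salary=Z85): rows 1, 2, 6 → Dept = R67, R67, R67 ✓
(Office=P, Manager=Y28, Salary=Z85): rows 3, 8, 10 → Dept = R19, R19, R19 ✓
(Office=P, Manager=Y32, Salary=Z32): rows 4, 5, 7 → Dept takes values {R76, R67} — violation
(Office=P, Manager=Y32, Salary=Z85): row 9 → Dept = R67 ✓
Two rows agree on {Office, Manager, Salary} but differ on Dept, so {Office, Manager, Salary} → Dept does not hold.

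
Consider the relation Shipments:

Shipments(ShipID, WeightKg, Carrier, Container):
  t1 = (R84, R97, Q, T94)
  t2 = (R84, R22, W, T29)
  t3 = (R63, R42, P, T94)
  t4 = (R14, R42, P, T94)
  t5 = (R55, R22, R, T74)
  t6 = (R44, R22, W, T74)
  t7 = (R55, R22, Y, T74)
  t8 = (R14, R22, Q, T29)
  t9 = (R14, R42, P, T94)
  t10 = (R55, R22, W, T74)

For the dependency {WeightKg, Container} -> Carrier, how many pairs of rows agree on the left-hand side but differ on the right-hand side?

6

(WeightKg=R22, Container=T29): violating pairs (2,8) — 1 pair.
(WeightKg=R42, Container=T94): all 3 rows agree on Carrier — 0 pairs.
(WeightKg=R22, Container=T74): violating pairs (5,6), (5,7), (5,10), (6,7), (7,10) — 5 pairs.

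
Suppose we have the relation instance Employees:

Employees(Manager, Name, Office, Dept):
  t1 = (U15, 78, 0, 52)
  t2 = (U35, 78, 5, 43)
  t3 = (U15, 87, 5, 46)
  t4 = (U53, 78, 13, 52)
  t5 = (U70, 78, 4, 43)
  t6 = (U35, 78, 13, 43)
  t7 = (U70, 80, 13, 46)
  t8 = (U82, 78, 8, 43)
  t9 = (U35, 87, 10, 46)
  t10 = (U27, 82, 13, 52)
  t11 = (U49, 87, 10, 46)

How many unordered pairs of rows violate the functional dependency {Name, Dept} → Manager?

9

(Name=78, Dept=52): violating pairs (1,4) — 1 pair.
(Name=78, Dept=43): violating pairs (2,5), (2,8), (5,6), (5,8), (6,8) — 5 pairs.
(Name=87, Dept=46): violating pairs (3,9), (3,11), (9,11) — 3 pairs.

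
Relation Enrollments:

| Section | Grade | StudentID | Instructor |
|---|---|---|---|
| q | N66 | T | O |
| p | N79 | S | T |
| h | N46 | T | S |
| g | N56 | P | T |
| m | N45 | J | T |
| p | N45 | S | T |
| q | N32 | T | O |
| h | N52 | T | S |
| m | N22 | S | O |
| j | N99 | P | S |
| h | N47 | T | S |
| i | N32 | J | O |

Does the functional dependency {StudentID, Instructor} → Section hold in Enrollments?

Yes

(StudentID=T, Instructor=O): 2 rows → Section = q, q ✓
(StudentID=S, Instructor=T): 2 rows → Section = p, p ✓
(StudentID=T, Instructor=S): 3 rows → Section = h, h, h ✓
(StudentID=P, Instructor=T): 1 row → Section = g ✓
(StudentID=J, Instructor=T): 1 row → Section = m ✓
(StudentID=S, Instructor=O): 1 row → Section = m ✓
(StudentID=P, Instructor=S): 1 row → Section = j ✓
(StudentID=J, Instructor=O): 1 row → Section = i ✓
Every {StudentID, Instructor} value is associated with a single Section value, so {StudentID, Instructor} → Section holds.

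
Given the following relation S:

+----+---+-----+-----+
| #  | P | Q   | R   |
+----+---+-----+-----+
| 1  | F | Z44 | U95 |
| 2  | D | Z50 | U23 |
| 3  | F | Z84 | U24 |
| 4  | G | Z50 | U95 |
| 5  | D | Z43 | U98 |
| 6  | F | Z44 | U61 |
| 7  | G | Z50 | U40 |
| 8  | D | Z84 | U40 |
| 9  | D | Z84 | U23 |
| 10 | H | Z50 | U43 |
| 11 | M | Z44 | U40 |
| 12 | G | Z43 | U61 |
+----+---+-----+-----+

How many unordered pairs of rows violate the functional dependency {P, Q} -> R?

3

(P=F, Q=Z44): violating pairs (1,6) — 1 pair.
(P=G, Q=Z50): violating pairs (4,7) — 1 pair.
(P=D, Q=Z84): violating pairs (8,9) — 1 pair.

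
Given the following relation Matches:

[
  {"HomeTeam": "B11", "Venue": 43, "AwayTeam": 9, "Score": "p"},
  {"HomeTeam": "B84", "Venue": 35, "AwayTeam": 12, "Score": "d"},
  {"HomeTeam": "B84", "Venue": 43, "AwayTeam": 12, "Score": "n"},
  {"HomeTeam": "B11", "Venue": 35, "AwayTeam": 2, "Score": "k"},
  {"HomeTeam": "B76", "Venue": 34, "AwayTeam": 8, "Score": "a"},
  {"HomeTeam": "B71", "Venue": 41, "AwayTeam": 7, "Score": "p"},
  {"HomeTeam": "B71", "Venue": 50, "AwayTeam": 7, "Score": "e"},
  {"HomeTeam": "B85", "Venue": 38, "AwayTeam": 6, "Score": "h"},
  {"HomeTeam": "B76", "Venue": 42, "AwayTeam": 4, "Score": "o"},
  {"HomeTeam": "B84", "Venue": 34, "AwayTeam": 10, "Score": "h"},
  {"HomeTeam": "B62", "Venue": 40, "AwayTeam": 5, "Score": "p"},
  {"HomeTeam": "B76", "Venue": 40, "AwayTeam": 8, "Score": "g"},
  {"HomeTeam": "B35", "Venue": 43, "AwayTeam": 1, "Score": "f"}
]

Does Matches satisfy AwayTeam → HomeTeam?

AwayTeam=9: 1 row → HomeTeam = B11 ✓
AwayTeam=12: 2 rows → HomeTeam = B84, B84 ✓
AwayTeam=2: 1 row → HomeTeam = B11 ✓
AwayTeam=8: 2 rows → HomeTeam = B76, B76 ✓
AwayTeam=7: 2 rows → HomeTeam = B71, B71 ✓
AwayTeam=6: 1 row → HomeTeam = B85 ✓
AwayTeam=4: 1 row → HomeTeam = B76 ✓
AwayTeam=10: 1 row → HomeTeam = B84 ✓
AwayTeam=5: 1 row → HomeTeam = B62 ✓
AwayTeam=1: 1 row → HomeTeam = B35 ✓
Every AwayTeam value is associated with a single HomeTeam value, so AwayTeam → HomeTeam holds.

Yes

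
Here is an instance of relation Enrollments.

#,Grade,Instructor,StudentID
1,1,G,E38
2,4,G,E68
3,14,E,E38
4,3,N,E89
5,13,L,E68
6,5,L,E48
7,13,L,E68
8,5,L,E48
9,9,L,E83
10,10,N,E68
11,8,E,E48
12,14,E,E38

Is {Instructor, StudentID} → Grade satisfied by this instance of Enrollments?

(Instructor=G, StudentID=E38): row 1 → Grade = 1 ✓
(Instructor=G, StudentID=E68): row 2 → Grade = 4 ✓
(Instructor=E, StudentID=E38): rows 3, 12 → Grade = 14, 14 ✓
(Instructor=N, StudentID=E89): row 4 → Grade = 3 ✓
(Instructor=L, StudentID=E68): rows 5, 7 → Grade = 13, 13 ✓
(Instructor=L, StudentID=E48): rows 6, 8 → Grade = 5, 5 ✓
(Instructor=L, StudentID=E83): row 9 → Grade = 9 ✓
(Instructor=N, StudentID=E68): row 10 → Grade = 10 ✓
(Instructor=E, StudentID=E48): row 11 → Grade = 8 ✓
Every {Instructor, StudentID} value is associated with a single Grade value, so {Instructor, StudentID} → Grade holds.

Yes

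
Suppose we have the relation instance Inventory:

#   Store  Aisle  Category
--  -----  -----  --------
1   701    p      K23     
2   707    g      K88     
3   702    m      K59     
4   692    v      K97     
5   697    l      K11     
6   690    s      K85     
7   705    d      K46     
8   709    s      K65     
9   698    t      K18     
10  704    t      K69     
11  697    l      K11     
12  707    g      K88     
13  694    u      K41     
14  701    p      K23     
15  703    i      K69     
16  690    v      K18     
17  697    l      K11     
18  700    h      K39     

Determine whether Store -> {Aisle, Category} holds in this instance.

Store=701: rows 1, 14 → {Aisle,Category} = (p, K23), (p, K23) ✓
Store=707: rows 2, 12 → {Aisle,Category} = (g, K88), (g, K88) ✓
Store=702: row 3 → {Aisle,Category} = (m, K59) ✓
Store=692: row 4 → {Aisle,Category} = (v, K97) ✓
Store=697: rows 5, 11, 17 → {Aisle,Category} = (l, K11), (l, K11), (l, K11) ✓
Store=690: rows 6, 16 → {Aisle,Category} takes values {(s, K85), (v, K18)} — violation
Store=705: row 7 → {Aisle,Category} = (d, K46) ✓
Store=709: row 8 → {Aisle,Category} = (s, K65) ✓
Store=698: row 9 → {Aisle,Category} = (t, K18) ✓
Store=704: row 10 → {Aisle,Category} = (t, K69) ✓
Store=694: row 13 → {Aisle,Category} = (u, K41) ✓
Store=703: row 15 → {Aisle,Category} = (i, K69) ✓
Store=700: row 18 → {Aisle,Category} = (h, K39) ✓
Two rows agree on Store but differ on {Aisle, Category}, so Store -> {Aisle, Category} does not hold.

No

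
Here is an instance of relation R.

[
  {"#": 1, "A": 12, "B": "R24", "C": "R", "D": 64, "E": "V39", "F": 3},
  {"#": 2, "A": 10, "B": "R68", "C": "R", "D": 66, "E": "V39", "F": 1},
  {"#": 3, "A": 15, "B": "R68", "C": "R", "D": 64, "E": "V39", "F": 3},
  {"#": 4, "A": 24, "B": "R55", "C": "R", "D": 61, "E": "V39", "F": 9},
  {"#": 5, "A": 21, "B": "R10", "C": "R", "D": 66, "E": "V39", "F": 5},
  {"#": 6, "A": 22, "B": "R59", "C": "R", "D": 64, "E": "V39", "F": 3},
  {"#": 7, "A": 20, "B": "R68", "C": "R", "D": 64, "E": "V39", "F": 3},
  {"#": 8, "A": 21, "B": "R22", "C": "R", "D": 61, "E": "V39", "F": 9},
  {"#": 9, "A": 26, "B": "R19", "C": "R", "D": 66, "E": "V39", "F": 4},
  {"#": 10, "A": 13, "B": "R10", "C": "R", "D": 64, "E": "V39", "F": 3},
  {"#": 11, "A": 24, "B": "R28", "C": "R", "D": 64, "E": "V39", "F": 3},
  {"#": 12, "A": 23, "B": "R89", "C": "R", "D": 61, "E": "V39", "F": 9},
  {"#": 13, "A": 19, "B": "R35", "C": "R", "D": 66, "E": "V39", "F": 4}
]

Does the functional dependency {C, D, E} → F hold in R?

(C=R, D=64, E=V39): rows 1, 3, 6, 7, 10, 11 → F = 3, 3, 3, 3, 3, 3 ✓
(C=R, D=66, E=V39): rows 2, 5, 9, 13 → F takes values {1, 5, 4} — violation
(C=R, D=61, E=V39): rows 4, 8, 12 → F = 9, 9, 9 ✓
Two rows agree on {C, D, E} but differ on F, so {C, D, E} → F does not hold.

No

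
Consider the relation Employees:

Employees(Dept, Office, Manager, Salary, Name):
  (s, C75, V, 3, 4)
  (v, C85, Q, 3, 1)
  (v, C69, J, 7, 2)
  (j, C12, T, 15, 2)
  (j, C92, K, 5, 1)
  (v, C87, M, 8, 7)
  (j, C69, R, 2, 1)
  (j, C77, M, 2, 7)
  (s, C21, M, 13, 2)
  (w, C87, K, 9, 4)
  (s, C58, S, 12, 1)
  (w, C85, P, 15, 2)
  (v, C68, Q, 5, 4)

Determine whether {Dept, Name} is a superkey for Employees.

No

Two distinct rows share (Dept=j, Name=1), so {Dept, Name} does not determine every attribute — not a superkey.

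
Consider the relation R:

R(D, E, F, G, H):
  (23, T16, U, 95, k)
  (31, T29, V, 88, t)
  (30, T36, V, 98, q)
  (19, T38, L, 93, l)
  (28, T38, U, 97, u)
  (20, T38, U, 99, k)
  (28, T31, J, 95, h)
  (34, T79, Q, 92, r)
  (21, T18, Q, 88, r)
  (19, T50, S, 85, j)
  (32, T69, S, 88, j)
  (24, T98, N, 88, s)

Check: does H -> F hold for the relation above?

H=k: 2 rows → F = U, U ✓
H=t: 1 row → F = V ✓
H=q: 1 row → F = V ✓
H=l: 1 row → F = L ✓
H=u: 1 row → F = U ✓
H=h: 1 row → F = J ✓
H=r: 2 rows → F = Q, Q ✓
H=j: 2 rows → F = S, S ✓
H=s: 1 row → F = N ✓
Every H value is associated with a single F value, so H -> F holds.

Yes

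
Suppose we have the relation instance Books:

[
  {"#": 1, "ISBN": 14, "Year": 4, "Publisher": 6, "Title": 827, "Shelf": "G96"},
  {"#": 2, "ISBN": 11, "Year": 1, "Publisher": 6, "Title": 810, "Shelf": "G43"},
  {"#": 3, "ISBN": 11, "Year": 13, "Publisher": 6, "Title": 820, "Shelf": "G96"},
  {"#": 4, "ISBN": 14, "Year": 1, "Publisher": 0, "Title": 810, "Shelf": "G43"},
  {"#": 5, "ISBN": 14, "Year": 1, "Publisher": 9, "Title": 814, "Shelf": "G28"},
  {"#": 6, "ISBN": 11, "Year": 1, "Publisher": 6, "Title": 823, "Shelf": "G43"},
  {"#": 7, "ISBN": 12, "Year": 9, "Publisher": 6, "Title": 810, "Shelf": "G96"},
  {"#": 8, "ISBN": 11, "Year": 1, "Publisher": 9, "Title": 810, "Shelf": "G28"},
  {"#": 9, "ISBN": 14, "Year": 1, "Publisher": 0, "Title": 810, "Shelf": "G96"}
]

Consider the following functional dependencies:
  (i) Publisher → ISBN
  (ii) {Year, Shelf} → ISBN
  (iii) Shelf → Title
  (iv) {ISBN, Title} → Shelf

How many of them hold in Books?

0

(i) Publisher → ISBN: Publisher=6: rows 1, 2, 3, 6, 7 → ISBN takes values {14, 11, 12} — violation; Publisher=9: rows 5, 8 → ISBN takes values {14, 11} — violation — fails.
(ii) {Year, Shelf} → ISBN: (Year=1, Shelf=G43): rows 2, 4, 6 → ISBN takes values {11, 14} — violation; (Year=1, Shelf=G28): rows 5, 8 → ISBN takes values {14, 11} — violation — fails.
(iii) Shelf → Title: Shelf=G96: rows 1, 3, 7, 9 → Title takes values {827, 820, 810} — violation; Shelf=G43: rows 2, 4, 6 → Title takes values {810, 823} — violation; Shelf=G28: rows 5, 8 → Title takes values {814, 810} — violation — fails.
(iv) {ISBN, Title} → Shelf: (ISBN=11, Title=810): rows 2, 8 → Shelf takes values {G43, G28} — violation; (ISBN=14, Title=810): rows 4, 9 → Shelf takes values {G43, G96} — violation — fails.
None of the 4 dependencies hold.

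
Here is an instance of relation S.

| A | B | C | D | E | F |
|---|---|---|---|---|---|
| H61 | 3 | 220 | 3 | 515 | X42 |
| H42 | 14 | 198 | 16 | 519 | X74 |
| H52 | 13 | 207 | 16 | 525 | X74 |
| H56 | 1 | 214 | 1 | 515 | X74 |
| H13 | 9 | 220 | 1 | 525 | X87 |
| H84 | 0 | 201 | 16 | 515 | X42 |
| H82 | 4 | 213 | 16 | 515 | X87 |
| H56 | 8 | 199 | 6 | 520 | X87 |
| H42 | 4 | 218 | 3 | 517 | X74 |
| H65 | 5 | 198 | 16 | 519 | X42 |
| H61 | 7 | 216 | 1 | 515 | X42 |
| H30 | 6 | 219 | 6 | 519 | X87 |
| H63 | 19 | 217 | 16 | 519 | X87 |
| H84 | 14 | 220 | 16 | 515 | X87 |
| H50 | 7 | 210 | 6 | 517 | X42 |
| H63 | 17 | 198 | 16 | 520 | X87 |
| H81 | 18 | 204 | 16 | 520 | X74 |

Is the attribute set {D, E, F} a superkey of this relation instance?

Two distinct rows share (D=16, E=515, F=X87), so {D, E, F} does not determine every attribute — not a superkey.

No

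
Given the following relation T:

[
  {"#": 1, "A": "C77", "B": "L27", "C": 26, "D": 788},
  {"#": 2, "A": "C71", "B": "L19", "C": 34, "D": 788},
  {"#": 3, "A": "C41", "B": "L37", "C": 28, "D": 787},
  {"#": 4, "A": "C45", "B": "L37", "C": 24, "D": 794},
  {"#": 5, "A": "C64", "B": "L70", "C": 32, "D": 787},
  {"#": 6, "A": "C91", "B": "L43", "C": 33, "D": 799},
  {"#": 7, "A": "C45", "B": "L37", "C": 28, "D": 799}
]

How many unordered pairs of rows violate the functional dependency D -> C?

D=788: violating pairs (1,2) — 1 pair.
D=787: violating pairs (3,5) — 1 pair.
D=799: violating pairs (6,7) — 1 pair.

3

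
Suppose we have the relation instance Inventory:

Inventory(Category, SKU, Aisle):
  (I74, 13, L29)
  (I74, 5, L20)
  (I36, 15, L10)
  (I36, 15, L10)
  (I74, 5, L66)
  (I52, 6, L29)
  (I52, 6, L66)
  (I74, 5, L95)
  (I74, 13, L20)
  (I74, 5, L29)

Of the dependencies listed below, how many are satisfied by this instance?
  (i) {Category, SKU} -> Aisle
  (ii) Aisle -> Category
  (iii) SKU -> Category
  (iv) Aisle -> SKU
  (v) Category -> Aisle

(i) {Category, SKU} -> Aisle: (Category=I74, SKU=13): 2 rows → Aisle takes values {L29, L20} — violation; (Category=I74, SKU=5): 4 rows → Aisle takes values {L20, L66, L95, L29} — violation; (Category=I52, SKU=6): 2 rows → Aisle takes values {L29, L66} — violation — fails.
(ii) Aisle -> Category: Aisle=L29: 3 rows → Category takes values {I74, I52} — violation; Aisle=L66: 2 rows → Category takes values {I74, I52} — violation — fails.
(iii) SKU -> Category: every LHS value maps to a single RHS value — holds.
(iv) Aisle -> SKU: Aisle=L29: 3 rows → SKU takes values {13, 6, 5} — violation; Aisle=L20: 2 rows → SKU takes values {5, 13} — violation; Aisle=L66: 2 rows → SKU takes values {5, 6} — violation — fails.
(v) Category -> Aisle: Category=I74: 6 rows → Aisle takes values {L29, L20, L66, L95} — violation; Category=I52: 2 rows → Aisle takes values {L29, L66} — violation — fails.
1 of the 5 dependencies holds.

1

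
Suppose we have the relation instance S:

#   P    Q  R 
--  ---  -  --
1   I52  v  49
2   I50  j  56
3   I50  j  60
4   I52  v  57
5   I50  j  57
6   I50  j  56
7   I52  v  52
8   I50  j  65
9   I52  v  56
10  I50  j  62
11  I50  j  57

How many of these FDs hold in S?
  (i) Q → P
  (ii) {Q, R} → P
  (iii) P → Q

3

(i) Q → P: every LHS value maps to a single RHS value — holds.
(ii) {Q, R} → P: every LHS value maps to a single RHS value — holds.
(iii) P → Q: every LHS value maps to a single RHS value — holds.
3 of the 3 dependencies hold.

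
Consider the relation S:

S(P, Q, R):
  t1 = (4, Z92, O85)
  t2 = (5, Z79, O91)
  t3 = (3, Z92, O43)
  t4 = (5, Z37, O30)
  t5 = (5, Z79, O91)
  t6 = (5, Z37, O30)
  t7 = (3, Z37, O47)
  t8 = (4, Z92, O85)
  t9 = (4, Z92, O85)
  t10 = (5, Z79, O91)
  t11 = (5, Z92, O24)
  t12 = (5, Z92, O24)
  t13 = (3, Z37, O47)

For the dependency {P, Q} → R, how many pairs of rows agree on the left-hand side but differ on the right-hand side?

(P=4, Q=Z92): all 3 rows agree on R — 0 pairs.
(P=5, Q=Z79): all 3 rows agree on R — 0 pairs.
(P=5, Q=Z37): all 2 rows agree on R — 0 pairs.
(P=3, Q=Z37): all 2 rows agree on R — 0 pairs.
(P=5, Q=Z92): all 2 rows agree on R — 0 pairs.

0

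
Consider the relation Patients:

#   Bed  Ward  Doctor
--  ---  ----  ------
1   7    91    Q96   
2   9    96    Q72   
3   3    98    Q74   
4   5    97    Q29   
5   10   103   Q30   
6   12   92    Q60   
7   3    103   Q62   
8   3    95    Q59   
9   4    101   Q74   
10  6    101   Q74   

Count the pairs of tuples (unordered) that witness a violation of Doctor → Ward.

2

Doctor=Q74: violating pairs (3,9), (3,10) — 2 pairs.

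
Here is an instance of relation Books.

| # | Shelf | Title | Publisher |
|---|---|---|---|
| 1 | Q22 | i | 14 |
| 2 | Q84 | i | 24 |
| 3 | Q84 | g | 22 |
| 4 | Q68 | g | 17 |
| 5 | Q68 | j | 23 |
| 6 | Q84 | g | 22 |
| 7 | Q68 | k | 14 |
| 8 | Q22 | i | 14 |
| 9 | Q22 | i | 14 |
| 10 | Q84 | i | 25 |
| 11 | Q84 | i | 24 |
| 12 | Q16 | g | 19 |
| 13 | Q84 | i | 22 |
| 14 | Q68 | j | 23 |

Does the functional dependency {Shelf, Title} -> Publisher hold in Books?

No

(Shelf=Q22, Title=i): rows 1, 8, 9 → Publisher = 14, 14, 14 ✓
(Shelf=Q84, Title=i): rows 2, 10, 11, 13 → Publisher takes values {24, 25, 22} — violation
(Shelf=Q84, Title=g): rows 3, 6 → Publisher = 22, 22 ✓
(Shelf=Q68, Title=g): row 4 → Publisher = 17 ✓
(Shelf=Q68, Title=j): rows 5, 14 → Publisher = 23, 23 ✓
(Shelf=Q68, Title=k): row 7 → Publisher = 14 ✓
(Shelf=Q16, Title=g): row 12 → Publisher = 19 ✓
Two rows agree on {Shelf, Title} but differ on Publisher, so {Shelf, Title} -> Publisher does not hold.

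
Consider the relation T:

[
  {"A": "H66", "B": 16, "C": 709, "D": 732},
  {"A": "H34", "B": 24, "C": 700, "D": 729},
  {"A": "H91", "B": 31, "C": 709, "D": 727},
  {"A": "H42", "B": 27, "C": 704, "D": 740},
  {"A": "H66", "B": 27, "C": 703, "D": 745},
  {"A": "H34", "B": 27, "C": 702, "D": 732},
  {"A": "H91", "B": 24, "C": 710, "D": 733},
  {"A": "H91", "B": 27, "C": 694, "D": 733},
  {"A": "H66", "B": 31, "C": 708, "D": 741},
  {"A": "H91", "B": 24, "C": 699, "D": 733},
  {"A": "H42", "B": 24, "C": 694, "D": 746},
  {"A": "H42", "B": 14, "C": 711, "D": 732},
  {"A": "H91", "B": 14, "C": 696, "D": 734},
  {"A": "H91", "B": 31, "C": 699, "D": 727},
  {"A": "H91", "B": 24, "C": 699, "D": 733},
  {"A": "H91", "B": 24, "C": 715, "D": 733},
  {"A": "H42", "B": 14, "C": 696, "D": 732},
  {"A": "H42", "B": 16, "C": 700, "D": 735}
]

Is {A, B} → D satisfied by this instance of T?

Yes

(A=H66, B=16): 1 row → D = 732 ✓
(A=H34, B=24): 1 row → D = 729 ✓
(A=H91, B=31): 2 rows → D = 727, 727 ✓
(A=H42, B=27): 1 row → D = 740 ✓
(A=H66, B=27): 1 row → D = 745 ✓
(A=H34, B=27): 1 row → D = 732 ✓
(A=H91, B=24): 4 rows → D = 733, 733, 733, 733 ✓
(A=H91, B=27): 1 row → D = 733 ✓
(A=H66, B=31): 1 row → D = 741 ✓
(A=H42, B=24): 1 row → D = 746 ✓
(A=H42, B=14): 2 rows → D = 732, 732 ✓
(A=H91, B=14): 1 row → D = 734 ✓
(A=H42, B=16): 1 row → D = 735 ✓
Every {A, B} value is associated with a single D value, so {A, B} → D holds.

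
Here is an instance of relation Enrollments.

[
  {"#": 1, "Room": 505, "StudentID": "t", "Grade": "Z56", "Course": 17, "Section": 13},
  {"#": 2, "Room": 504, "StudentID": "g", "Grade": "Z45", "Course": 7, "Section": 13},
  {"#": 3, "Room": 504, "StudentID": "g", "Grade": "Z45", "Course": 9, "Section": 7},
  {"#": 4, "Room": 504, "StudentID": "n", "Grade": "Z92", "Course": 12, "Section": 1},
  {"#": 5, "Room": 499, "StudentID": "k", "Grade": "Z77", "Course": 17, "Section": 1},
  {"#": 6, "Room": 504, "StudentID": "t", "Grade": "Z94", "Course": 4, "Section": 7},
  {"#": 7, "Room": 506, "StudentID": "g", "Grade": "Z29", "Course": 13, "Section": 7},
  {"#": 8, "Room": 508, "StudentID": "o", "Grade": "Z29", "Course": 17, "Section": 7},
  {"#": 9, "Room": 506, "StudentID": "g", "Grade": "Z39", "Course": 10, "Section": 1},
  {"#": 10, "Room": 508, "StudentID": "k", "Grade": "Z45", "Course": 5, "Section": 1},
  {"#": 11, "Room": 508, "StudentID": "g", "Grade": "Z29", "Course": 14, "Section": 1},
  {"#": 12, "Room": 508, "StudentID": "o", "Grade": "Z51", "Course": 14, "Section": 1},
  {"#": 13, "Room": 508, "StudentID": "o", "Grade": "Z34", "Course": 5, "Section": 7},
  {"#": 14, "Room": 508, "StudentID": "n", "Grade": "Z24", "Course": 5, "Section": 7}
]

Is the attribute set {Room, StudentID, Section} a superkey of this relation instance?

Rows 8 and 13 have the same {Room, StudentID, Section} value (Room=508, StudentID=o, Section=7) but are distinct tuples, so {Room, StudentID, Section} does not determine every attribute — not a superkey.

No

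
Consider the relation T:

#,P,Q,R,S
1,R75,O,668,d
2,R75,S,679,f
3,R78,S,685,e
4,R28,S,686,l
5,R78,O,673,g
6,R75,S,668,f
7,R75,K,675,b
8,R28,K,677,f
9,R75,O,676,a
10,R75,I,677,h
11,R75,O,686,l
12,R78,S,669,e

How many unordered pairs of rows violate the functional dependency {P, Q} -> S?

(P=R75, Q=O): violating pairs (1,9), (1,11), (9,11) — 3 pairs.
(P=R75, Q=S): all 2 rows agree on S — 0 pairs.
(P=R78, Q=S): all 2 rows agree on S — 0 pairs.

3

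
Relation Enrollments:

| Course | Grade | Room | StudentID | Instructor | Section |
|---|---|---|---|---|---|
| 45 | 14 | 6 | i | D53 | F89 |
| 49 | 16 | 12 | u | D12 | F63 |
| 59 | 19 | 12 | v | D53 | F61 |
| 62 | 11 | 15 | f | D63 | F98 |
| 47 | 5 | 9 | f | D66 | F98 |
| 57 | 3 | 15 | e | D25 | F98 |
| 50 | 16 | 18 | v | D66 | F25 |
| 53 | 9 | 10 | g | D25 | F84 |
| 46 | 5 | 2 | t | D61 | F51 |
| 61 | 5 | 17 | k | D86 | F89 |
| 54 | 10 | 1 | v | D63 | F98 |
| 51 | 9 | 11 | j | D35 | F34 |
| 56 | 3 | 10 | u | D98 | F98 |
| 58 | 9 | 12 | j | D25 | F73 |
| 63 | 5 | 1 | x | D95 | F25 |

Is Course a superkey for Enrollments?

Yes

All 15 rows have distinct Course values, so Course → (all attributes) holds and Course is a superkey.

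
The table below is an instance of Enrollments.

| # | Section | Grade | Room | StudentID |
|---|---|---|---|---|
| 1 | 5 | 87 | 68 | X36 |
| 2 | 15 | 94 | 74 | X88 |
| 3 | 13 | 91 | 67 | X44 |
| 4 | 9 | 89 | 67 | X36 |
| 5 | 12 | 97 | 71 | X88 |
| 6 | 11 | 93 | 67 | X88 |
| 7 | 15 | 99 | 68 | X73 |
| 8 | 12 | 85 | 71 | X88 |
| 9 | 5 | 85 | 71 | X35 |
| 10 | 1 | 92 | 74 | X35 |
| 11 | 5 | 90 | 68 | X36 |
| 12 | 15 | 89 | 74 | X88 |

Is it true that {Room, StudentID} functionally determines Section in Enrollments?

(Room=68, StudentID=X36): rows 1, 11 → Section = 5, 5 ✓
(Room=74, StudentID=X88): rows 2, 12 → Section = 15, 15 ✓
(Room=67, StudentID=X44): row 3 → Section = 13 ✓
(Room=67, StudentID=X36): row 4 → Section = 9 ✓
(Room=71, StudentID=X88): rows 5, 8 → Section = 12, 12 ✓
(Room=67, StudentID=X88): row 6 → Section = 11 ✓
(Room=68, StudentID=X73): row 7 → Section = 15 ✓
(Room=71, StudentID=X35): row 9 → Section = 5 ✓
(Room=74, StudentID=X35): row 10 → Section = 1 ✓
Every {Room, StudentID} value is associated with a single Section value, so {Room, StudentID} → Section holds.

Yes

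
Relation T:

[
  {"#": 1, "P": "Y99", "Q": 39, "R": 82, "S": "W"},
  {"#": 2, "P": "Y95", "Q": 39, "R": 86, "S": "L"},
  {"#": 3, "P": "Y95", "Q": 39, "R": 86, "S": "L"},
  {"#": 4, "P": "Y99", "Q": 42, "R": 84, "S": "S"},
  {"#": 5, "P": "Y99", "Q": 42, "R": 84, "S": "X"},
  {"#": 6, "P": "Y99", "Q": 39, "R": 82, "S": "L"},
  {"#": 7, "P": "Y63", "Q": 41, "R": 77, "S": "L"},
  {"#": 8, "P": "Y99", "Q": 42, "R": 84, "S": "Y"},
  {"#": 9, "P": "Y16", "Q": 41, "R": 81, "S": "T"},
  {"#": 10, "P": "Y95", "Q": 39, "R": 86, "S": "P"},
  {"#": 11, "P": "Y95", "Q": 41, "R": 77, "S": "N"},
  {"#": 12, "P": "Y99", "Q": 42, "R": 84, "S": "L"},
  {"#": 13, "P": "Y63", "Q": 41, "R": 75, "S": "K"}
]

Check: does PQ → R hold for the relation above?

(P=Y99, Q=39): rows 1, 6 → R = 82, 82 ✓
(P=Y95, Q=39): rows 2, 3, 10 → R = 86, 86, 86 ✓
(P=Y99, Q=42): rows 4, 5, 8, 12 → R = 84, 84, 84, 84 ✓
(P=Y63, Q=41): rows 7, 13 → R takes values {77, 75} — violation
(P=Y16, Q=41): row 9 → R = 81 ✓
(P=Y95, Q=41): row 11 → R = 77 ✓
Two rows agree on PQ but differ on R, so PQ → R does not hold.

No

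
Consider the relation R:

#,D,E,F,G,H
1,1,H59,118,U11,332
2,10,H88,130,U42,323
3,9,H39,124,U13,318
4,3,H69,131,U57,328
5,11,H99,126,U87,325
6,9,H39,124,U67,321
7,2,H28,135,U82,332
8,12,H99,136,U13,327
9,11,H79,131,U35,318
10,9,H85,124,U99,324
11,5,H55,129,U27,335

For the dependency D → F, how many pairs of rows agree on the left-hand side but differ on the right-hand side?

D=9: all 3 rows agree on F — 0 pairs.
D=11: violating pairs (5,9) — 1 pair.

1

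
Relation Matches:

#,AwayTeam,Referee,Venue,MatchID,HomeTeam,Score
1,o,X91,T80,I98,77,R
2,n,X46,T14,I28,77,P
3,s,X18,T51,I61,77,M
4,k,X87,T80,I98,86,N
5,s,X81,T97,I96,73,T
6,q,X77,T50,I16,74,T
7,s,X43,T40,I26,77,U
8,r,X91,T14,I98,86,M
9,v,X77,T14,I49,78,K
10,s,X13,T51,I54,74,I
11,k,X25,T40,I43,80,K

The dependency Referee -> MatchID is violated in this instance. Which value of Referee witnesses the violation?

X77

Referee=X91: rows 1, 8 → MatchID = I98, I98 ✓
Referee=X46: row 2 → MatchID = I28 ✓
Referee=X18: row 3 → MatchID = I61 ✓
Referee=X87: row 4 → MatchID = I98 ✓
Referee=X81: row 5 → MatchID = I96 ✓
Referee=X77: rows 6, 9 → MatchID takes values {I16, I49} — violation
Referee=X43: row 7 → MatchID = I26 ✓
Referee=X13: row 10 → MatchID = I54 ✓
Referee=X25: row 11 → MatchID = I43 ✓
The only Referee value with inconsistent MatchID is Referee=X77.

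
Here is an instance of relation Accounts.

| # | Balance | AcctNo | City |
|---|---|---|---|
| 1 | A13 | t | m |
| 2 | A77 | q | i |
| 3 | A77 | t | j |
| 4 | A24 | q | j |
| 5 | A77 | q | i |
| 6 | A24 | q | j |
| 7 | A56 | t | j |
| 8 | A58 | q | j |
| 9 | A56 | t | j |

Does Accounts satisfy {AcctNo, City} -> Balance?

(AcctNo=t, City=m): row 1 → Balance = A13 ✓
(AcctNo=q, City=i): rows 2, 5 → Balance = A77, A77 ✓
(AcctNo=t, City=j): rows 3, 7, 9 → Balance takes values {A77, A56} — violation
(AcctNo=q, City=j): rows 4, 6, 8 → Balance takes values {A24, A58} — violation
Two rows agree on {AcctNo, City} but differ on Balance, so {AcctNo, City} -> Balance does not hold.

No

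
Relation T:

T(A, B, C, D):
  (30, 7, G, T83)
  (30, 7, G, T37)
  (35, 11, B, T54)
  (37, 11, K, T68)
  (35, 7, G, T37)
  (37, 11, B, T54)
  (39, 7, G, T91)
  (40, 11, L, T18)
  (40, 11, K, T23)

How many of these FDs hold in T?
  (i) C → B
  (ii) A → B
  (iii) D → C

2

(i) C → B: every LHS value maps to a single RHS value — holds.
(ii) A → B: A=35: 2 rows → B takes values {11, 7} — violation — fails.
(iii) D → C: every LHS value maps to a single RHS value — holds.
2 of the 3 dependencies hold.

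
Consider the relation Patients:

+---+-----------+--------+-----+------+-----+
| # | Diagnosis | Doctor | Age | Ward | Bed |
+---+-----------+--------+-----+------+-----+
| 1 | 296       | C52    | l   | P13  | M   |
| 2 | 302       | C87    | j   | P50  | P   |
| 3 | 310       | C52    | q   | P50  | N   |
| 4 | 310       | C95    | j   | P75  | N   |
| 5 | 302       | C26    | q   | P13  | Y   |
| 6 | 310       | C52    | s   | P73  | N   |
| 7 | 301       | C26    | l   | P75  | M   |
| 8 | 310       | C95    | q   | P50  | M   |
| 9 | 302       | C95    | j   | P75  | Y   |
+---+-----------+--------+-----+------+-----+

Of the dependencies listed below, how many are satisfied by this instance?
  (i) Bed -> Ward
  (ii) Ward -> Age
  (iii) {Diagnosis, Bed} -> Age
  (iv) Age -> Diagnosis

0

(i) Bed -> Ward: Bed=M: rows 1, 7, 8 → Ward takes values {P13, P75, P50} — violation; Bed=N: rows 3, 4, 6 → Ward takes values {P50, P75, P73} — violation; Bed=Y: rows 5, 9 → Ward takes values {P13, P75} — violation — fails.
(ii) Ward -> Age: Ward=P13: rows 1, 5 → Age takes values {l, q} — violation; Ward=P50: rows 2, 3, 8 → Age takes values {j, q} — violation; Ward=P75: rows 4, 7, 9 → Age takes values {j, l} — violation — fails.
(iii) {Diagnosis, Bed} -> Age: (Diagnosis=310, Bed=N): rows 3, 4, 6 → Age takes values {q, j, s} — violation; (Diagnosis=302, Bed=Y): rows 5, 9 → Age takes values {q, j} — violation — fails.
(iv) Age -> Diagnosis: Age=l: rows 1, 7 → Diagnosis takes values {296, 301} — violation; Age=j: rows 2, 4, 9 → Diagnosis takes values {302, 310} — violation; Age=q: rows 3, 5, 8 → Diagnosis takes values {310, 302} — violation — fails.
None of the 4 dependencies hold.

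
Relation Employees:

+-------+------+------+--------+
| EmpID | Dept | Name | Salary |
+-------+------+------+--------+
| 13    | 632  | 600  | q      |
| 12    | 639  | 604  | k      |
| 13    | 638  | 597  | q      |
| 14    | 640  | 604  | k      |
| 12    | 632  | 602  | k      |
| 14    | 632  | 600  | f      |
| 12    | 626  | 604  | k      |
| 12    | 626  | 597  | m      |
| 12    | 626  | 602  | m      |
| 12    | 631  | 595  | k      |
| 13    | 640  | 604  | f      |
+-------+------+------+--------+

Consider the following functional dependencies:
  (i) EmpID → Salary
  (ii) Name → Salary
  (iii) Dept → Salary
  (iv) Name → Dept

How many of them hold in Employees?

(i) EmpID → Salary: EmpID=13: 3 rows → Salary takes values {q, f} — violation; EmpID=12: 6 rows → Salary takes values {k, m} — violation; EmpID=14: 2 rows → Salary takes values {k, f} — violation — fails.
(ii) Name → Salary: Name=600: 2 rows → Salary takes values {q, f} — violation; Name=604: 4 rows → Salary takes values {k, f} — violation; Name=597: 2 rows → Salary takes values {q, m} — violation; Name=602: 2 rows → Salary takes values {k, m} — violation — fails.
(iii) Dept → Salary: Dept=632: 3 rows → Salary takes values {q, k, f} — violation; Dept=640: 2 rows → Salary takes values {k, f} — violation; Dept=626: 3 rows → Salary takes values {k, m} — violation — fails.
(iv) Name → Dept: Name=604: 4 rows → Dept takes values {639, 640, 626} — violation; Name=597: 2 rows → Dept takes values {638, 626} — violation; Name=602: 2 rows → Dept takes values {632, 626} — violation — fails.
None of the 4 dependencies hold.

0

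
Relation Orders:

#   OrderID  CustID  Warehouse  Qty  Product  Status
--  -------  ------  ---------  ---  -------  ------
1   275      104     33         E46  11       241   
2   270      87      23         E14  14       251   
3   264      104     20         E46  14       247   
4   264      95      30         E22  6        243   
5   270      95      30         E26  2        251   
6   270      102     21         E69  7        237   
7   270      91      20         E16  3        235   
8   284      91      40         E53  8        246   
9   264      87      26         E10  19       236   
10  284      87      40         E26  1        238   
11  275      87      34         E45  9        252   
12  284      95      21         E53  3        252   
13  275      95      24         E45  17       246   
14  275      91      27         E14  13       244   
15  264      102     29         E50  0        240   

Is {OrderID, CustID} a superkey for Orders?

All 15 rows have distinct {OrderID, CustID} values, so {OrderID, CustID} → (all attributes) holds and {OrderID, CustID} is a superkey.

Yes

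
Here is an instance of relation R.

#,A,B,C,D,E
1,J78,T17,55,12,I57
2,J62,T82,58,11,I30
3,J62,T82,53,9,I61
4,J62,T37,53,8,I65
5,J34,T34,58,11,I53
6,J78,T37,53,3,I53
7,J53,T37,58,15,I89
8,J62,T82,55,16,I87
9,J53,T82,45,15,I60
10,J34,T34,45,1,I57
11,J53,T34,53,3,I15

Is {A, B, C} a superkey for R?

Yes

All 11 rows have distinct {A, B, C} values, so {A, B, C} → (all attributes) holds and {A, B, C} is a superkey.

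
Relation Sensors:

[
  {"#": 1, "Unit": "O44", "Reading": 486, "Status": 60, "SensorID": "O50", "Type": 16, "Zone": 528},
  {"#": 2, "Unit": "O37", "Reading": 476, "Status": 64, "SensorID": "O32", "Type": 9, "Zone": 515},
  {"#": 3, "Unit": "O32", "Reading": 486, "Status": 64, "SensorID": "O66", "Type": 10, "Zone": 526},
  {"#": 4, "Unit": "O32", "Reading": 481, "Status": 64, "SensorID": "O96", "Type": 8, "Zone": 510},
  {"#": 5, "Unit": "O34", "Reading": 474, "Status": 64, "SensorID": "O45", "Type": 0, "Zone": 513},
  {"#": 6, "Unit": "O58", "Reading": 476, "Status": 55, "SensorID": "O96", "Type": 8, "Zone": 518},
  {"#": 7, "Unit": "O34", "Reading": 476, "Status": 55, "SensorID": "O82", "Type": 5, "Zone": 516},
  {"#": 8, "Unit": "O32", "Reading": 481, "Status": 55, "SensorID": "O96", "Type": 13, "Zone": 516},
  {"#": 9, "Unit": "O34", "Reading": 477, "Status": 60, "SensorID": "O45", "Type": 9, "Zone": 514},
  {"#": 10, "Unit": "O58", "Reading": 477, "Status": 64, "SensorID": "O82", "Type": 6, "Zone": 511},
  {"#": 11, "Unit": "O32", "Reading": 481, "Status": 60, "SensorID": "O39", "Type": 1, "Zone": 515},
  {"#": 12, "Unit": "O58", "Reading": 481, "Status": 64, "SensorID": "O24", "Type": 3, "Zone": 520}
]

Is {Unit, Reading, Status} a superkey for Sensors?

Yes

All 12 rows have distinct {Unit, Reading, Status} values, so {Unit, Reading, Status} → (all attributes) holds and {Unit, Reading, Status} is a superkey.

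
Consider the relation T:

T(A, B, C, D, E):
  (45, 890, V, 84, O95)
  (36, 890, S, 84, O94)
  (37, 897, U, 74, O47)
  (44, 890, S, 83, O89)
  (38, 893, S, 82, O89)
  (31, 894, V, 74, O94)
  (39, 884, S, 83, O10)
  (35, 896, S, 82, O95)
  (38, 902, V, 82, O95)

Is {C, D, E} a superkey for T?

All 9 rows have distinct {C, D, E} values, so {C, D, E} → (all attributes) holds and {C, D, E} is a superkey.

Yes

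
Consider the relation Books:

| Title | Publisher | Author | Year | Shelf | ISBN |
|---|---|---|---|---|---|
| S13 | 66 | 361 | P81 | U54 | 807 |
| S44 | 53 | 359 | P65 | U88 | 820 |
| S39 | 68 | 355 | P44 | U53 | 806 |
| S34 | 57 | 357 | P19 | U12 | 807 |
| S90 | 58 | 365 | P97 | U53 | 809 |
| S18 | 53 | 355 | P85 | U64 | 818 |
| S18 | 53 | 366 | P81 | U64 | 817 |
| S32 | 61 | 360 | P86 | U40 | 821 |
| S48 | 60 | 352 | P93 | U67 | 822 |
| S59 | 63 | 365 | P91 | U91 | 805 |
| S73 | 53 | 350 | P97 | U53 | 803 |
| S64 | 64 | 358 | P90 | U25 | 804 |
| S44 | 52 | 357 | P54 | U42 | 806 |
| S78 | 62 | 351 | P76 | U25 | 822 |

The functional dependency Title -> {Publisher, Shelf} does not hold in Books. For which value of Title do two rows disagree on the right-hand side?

S44

Title=S13: 1 row → {Publisher,Shelf} = (66, U54) ✓
Title=S44: 2 rows → {Publisher,Shelf} takes values {(53, U88), (52, U42)} — violation
Title=S39: 1 row → {Publisher,Shelf} = (68, U53) ✓
Title=S34: 1 row → {Publisher,Shelf} = (57, U12) ✓
Title=S90: 1 row → {Publisher,Shelf} = (58, U53) ✓
Title=S18: 2 rows → {Publisher,Shelf} = (53, U64), (53, U64) ✓
Title=S32: 1 row → {Publisher,Shelf} = (61, U40) ✓
Title=S48: 1 row → {Publisher,Shelf} = (60, U67) ✓
Title=S59: 1 row → {Publisher,Shelf} = (63, U91) ✓
Title=S73: 1 row → {Publisher,Shelf} = (53, U53) ✓
Title=S64: 1 row → {Publisher,Shelf} = (64, U25) ✓
Title=S78: 1 row → {Publisher,Shelf} = (62, U25) ✓
The only Title value with inconsistent RHS is Title=S44.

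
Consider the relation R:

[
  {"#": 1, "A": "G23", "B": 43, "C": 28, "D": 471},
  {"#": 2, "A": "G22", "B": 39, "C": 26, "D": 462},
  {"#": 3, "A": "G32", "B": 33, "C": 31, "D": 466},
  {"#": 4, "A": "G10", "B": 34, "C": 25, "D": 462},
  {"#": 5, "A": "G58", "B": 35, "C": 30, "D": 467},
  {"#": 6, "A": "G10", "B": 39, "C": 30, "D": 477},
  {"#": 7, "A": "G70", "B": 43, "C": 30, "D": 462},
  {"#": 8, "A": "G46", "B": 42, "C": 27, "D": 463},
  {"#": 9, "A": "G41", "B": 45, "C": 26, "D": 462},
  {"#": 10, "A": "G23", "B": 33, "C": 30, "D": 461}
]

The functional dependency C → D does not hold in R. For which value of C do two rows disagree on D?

30

C=28: row 1 → D = 471 ✓
C=26: rows 2, 9 → D = 462, 462 ✓
C=31: row 3 → D = 466 ✓
C=25: row 4 → D = 462 ✓
C=30: rows 5, 6, 7, 10 → D takes values {467, 477, 462, 461} — violation
C=27: row 8 → D = 463 ✓
The only C value with inconsistent D is C=30.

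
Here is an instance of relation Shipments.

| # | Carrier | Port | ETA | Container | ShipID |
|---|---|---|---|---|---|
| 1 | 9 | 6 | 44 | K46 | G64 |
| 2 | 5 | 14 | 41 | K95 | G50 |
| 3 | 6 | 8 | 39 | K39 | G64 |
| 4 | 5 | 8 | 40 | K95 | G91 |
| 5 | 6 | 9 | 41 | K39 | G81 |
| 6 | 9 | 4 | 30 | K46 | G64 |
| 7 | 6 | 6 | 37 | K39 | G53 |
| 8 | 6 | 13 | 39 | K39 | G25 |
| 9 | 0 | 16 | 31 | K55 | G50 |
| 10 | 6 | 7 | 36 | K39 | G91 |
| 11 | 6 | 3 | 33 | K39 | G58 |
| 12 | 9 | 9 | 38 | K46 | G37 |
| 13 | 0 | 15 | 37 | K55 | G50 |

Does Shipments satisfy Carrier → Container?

Yes

Carrier=9: rows 1, 6, 12 → Container = K46, K46, K46 ✓
Carrier=5: rows 2, 4 → Container = K95, K95 ✓
Carrier=6: rows 3, 5, 7, 8, 10, 11 → Container = K39, K39, K39, K39, K39, K39 ✓
Carrier=0: rows 9, 13 → Container = K55, K55 ✓
Every Carrier value is associated with a single Container value, so Carrier → Container holds.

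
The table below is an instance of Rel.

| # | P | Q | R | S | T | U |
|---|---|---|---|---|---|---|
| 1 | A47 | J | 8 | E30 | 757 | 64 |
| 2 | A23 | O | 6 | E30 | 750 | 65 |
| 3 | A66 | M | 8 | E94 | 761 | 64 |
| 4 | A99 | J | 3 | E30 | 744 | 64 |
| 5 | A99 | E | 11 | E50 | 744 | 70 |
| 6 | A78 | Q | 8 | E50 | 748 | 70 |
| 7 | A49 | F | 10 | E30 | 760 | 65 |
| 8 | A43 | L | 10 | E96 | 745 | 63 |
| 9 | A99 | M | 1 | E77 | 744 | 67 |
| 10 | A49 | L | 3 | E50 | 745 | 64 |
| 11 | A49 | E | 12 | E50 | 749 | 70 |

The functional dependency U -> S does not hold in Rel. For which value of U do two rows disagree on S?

U=64: rows 1, 3, 4, 10 → S takes values {E30, E94, E50} — violation
U=65: rows 2, 7 → S = E30, E30 ✓
U=70: rows 5, 6, 11 → S = E50, E50, E50 ✓
U=63: row 8 → S = E96 ✓
U=67: row 9 → S = E77 ✓
The only U value with inconsistent S is U=64.

64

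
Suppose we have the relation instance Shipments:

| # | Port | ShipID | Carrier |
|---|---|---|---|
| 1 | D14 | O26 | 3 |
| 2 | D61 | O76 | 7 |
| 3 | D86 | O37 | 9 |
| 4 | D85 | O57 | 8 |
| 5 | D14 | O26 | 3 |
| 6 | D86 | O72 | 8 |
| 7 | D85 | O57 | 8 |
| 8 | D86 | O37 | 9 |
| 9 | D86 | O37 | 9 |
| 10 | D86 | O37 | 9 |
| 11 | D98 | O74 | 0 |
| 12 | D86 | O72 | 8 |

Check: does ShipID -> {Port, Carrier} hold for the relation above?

ShipID=O26: rows 1, 5 → {Port,Carrier} = (D14, 3), (D14, 3) ✓
ShipID=O76: row 2 → {Port,Carrier} = (D61, 7) ✓
ShipID=O37: rows 3, 8, 9, 10 → {Port,Carrier} = (D86, 9), (D86, 9), (D86, 9), (D86, 9) ✓
ShipID=O57: rows 4, 7 → {Port,Carrier} = (D85, 8), (D85, 8) ✓
ShipID=O72: rows 6, 12 → {Port,Carrier} = (D86, 8), (D86, 8) ✓
ShipID=O74: row 11 → {Port,Carrier} = (D98, 0) ✓
Every ShipID value is associated with a single {Port, Carrier} value, so ShipID -> {Port, Carrier} holds.

Yes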